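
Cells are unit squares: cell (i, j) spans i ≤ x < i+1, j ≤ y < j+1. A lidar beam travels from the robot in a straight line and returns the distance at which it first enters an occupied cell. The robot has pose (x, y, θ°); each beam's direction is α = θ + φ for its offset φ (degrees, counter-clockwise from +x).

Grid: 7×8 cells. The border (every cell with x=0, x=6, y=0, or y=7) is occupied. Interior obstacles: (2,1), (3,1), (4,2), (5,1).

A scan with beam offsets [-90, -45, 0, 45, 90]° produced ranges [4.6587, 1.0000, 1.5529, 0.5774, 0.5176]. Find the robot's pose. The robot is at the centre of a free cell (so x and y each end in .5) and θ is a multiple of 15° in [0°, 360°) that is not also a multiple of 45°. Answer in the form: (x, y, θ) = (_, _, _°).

Enumerate (i+0.5, j+0.5, θ) over the 26 free cells and 16 admissible headings. For each, cast all 5 beams and compare to the given ranges.
  (1.5, 4.5, 210°): beam 1 = 1.0000 ≠ 4.6587 ✗
  (1.5, 4.5, 285°): beam 1 = 0.5176 ≠ 4.6587 ✗
  (3.5, 6.5, 150°): beam 1 = 0.5774 ≠ 4.6587 ✗
  (3.5, 5.5, 345°): beam 1 = 3.6235 ≠ 4.6587 ✗
  …
  (5.5, 3.5, 285°): r_1=4.6587, r_2=1.0000, r_3=1.5529, r_4=0.5774, r_5=0.5176 — all match ✓
Unique over the lattice → pose = (5.5, 3.5, 285°).

(x, y, θ) = (5.5, 3.5, 285°)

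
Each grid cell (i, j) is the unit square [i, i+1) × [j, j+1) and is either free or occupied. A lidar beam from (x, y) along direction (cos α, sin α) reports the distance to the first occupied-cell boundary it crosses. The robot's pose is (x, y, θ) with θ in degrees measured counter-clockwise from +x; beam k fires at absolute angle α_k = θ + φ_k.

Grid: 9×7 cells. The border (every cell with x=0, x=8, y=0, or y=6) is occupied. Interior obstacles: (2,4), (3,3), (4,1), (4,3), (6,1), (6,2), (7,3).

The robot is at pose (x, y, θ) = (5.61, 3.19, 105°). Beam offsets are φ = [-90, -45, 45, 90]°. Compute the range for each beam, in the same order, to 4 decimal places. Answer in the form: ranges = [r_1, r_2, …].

ranges = [1.4390, 3.2447, 0.7044, 0.6315]

beam 1: φ=-90°, α=15°
  d=(0.9659,0.2588)  start (5,3)  tX=0.4038 tY=3.1296  stride 1/|dx|=1.0353 1/|dy|=3.8637
    cross x-line → (6,3), t=0.4038
    cross x-line → (7,3), t=1.4390 (wall)
  → r_1 = 1.4390
beam 2: φ=-45°, α=60°
  d=(0.5000,0.8660)  start (5,3)  tX=0.7800 tY=0.9353  stride 1/|dx|=2.0000 1/|dy|=1.1547
    cross x-line → (6,3), t=0.7800
    cross y-line → (6,4), t=0.9353
    cross y-line → (6,5), t=2.0900
    cross x-line → (7,5), t=2.7800
    cross y-line → (7,6), t=3.2447 (wall)
  → r_2 = 3.2447
beam 3: φ=45°, α=150°
  d=(-0.8660,0.5000)  start (5,3)  tX=0.7044 tY=1.6200  stride 1/|dx|=1.1547 1/|dy|=2.0000
    cross x-line → (4,3), t=0.7044 (wall)
  → r_3 = 0.7044
beam 4: φ=90°, α=195°
  d=(-0.9659,-0.2588)  start (5,3)  tX=0.6315 tY=0.7341  stride 1/|dx|=1.0353 1/|dy|=3.8637
    cross x-line → (4,3), t=0.6315 (wall)
  → r_4 = 0.6315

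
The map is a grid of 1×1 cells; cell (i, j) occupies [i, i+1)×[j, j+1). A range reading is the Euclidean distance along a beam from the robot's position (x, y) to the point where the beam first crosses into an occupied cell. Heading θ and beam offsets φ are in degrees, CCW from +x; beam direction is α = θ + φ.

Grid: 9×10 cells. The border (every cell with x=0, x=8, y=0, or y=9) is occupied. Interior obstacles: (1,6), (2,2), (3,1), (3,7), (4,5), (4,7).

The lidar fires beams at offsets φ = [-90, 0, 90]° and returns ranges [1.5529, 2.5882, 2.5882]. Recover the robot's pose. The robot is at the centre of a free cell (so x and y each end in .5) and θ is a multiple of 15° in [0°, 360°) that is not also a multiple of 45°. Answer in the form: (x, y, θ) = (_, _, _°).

Enumerate (i+0.5, j+0.5, θ) over the 50 free cells and 16 admissible headings. For each, cast all 3 beams and compare to the given ranges.
  (2.5, 3.5, 195°): beam 1 = 2.5882 ≠ 1.5529 ✗
  (4.5, 8.5, 165°): beam 1 = 0.5176 ≠ 1.5529 ✗
  (7.5, 8.5, 210°): beam 1 = 0.5774 ≠ 1.5529 ✗
  …
  (5.5, 2.5, 15°): r_1=1.5529, r_2=2.5882, r_3=2.5882 — all match ✓
Unique over the lattice → pose = (5.5, 2.5, 15°).

(x, y, θ) = (5.5, 2.5, 15°)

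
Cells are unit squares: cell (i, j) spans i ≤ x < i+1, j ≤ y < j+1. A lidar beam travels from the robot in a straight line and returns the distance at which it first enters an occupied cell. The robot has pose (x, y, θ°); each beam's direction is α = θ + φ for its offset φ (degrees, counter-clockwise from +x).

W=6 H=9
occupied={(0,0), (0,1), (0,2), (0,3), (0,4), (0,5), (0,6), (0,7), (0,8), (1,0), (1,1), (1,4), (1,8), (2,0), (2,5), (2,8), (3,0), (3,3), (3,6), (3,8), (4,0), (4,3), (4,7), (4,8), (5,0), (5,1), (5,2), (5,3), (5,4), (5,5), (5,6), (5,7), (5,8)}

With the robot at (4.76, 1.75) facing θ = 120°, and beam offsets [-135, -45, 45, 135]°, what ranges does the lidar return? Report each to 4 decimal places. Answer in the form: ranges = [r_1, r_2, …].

beam 1: φ=-135°, α=345°
  cosα=0.9659 sinα=-0.2588 | (4,1) | tMaxX 0.2485 tMaxY 2.8978 | tΔX 1.0353 tΔY 3.8637
    t=0.2485 [x] (5,1) — stop
  → r_1 = 0.2485
beam 2: φ=-45°, α=75°
  cosα=0.2588 sinα=0.9659 | (4,1) | tMaxX 0.9273 tMaxY 0.2588 | tΔX 3.8637 tΔY 1.0353
    t=0.2588 [y] (4,2)
    t=0.9273 [x] (5,2) — stop
  → r_2 = 0.9273
beam 3: φ=45°, α=165°
  cosα=-0.9659 sinα=0.2588 | (4,1) | tMaxX 0.7868 tMaxY 0.9659 | tΔX 1.0353 tΔY 3.8637
    t=0.7868 [x] (3,1)
    t=0.9659 [y] (3,2)
    t=1.8221 [x] (2,2)
    t=2.8574 [x] (1,2)
    t=3.8926 [x] (0,2) — stop
  → r_3 = 3.8926
beam 4: φ=135°, α=255°
  cosα=-0.2588 sinα=-0.9659 | (4,1) | tMaxX 2.9364 tMaxY 0.7765 | tΔX 3.8637 tΔY 1.0353
    t=0.7765 [y] (4,0) — stop
  → r_4 = 0.7765

ranges = [0.2485, 0.9273, 3.8926, 0.7765]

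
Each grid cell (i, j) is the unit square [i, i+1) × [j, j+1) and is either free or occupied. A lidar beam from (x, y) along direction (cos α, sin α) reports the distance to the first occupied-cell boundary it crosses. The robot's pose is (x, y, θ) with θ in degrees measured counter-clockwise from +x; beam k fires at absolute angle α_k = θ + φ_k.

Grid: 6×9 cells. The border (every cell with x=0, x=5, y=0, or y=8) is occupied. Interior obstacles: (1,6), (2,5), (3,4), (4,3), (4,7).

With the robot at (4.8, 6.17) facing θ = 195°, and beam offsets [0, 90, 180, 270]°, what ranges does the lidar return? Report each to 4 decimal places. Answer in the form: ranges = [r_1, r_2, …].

beam 1: φ=0°, α=195°
  d=(-0.9659,-0.2588)  start (4,6)  tX=0.8282 tY=0.6568  stride 1/|dx|=1.0353 1/|dy|=3.8637
    cross y-line → (4,5), t=0.6568
    cross x-line → (3,5), t=0.8282
    cross x-line → (2,5), t=1.8635 (wall)
  → r_1 = 1.8635
beam 2: φ=90°, α=285°
  d=(0.2588,-0.9659)  start (4,6)  tX=0.7727 tY=0.1760  stride 1/|dx|=3.8637 1/|dy|=1.0353
    cross y-line → (4,5), t=0.1760
    cross x-line → (5,5), t=0.7727 (wall)
  → r_2 = 0.7727
beam 3: φ=180°, α=15°
  d=(0.9659,0.2588)  start (4,6)  tX=0.2071 tY=3.2069  stride 1/|dx|=1.0353 1/|dy|=3.8637
    cross x-line → (5,6), t=0.2071 (wall)
  → r_3 = 0.2071
beam 4: φ=270°, α=105°
  d=(-0.2588,0.9659)  start (4,6)  tX=3.0910 tY=0.8593  stride 1/|dx|=3.8637 1/|dy|=1.0353
    cross y-line → (4,7), t=0.8593 (wall)
  → r_4 = 0.8593

ranges = [1.8635, 0.7727, 0.2071, 0.8593]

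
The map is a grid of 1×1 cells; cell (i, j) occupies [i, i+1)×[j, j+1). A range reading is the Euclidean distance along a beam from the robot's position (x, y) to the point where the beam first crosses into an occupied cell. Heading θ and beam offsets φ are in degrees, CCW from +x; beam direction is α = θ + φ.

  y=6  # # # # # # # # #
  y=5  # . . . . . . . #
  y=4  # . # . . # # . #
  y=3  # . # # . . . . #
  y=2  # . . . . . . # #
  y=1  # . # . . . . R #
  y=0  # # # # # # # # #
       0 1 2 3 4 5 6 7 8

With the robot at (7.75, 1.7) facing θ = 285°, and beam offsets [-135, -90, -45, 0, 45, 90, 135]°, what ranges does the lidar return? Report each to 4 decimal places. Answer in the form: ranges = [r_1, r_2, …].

ranges = [0.6000, 2.7046, 0.8083, 0.7247, 0.2887, 0.2588, 0.3464]

beam 1: φ=-135°, α=150°
  d=(-0.8660,0.5000)  start (7,1)  tX=0.8660 tY=0.6000  stride 1/|dx|=1.1547 1/|dy|=2.0000
    cross y-line → (7,2), t=0.6000 (wall)
  → r_1 = 0.6000
beam 2: φ=-90°, α=195°
  d=(-0.9659,-0.2588)  start (7,1)  tX=0.7765 tY=2.7046  stride 1/|dx|=1.0353 1/|dy|=3.8637
    cross x-line → (6,1), t=0.7765
    cross x-line → (5,1), t=1.8117
    cross y-line → (5,0), t=2.7046 (wall)
  → r_2 = 2.7046
beam 3: φ=-45°, α=240°
  d=(-0.5000,-0.8660)  start (7,1)  tX=1.5000 tY=0.8083  stride 1/|dx|=2.0000 1/|dy|=1.1547
    cross y-line → (7,0), t=0.8083 (wall)
  → r_3 = 0.8083
beam 4: φ=0°, α=285°
  d=(0.2588,-0.9659)  start (7,1)  tX=0.9659 tY=0.7247  stride 1/|dx|=3.8637 1/|dy|=1.0353
    cross y-line → (7,0), t=0.7247 (wall)
  → r_4 = 0.7247
beam 5: φ=45°, α=330°
  d=(0.8660,-0.5000)  start (7,1)  tX=0.2887 tY=1.4000  stride 1/|dx|=1.1547 1/|dy|=2.0000
    cross x-line → (8,1), t=0.2887 (wall)
  → r_5 = 0.2887
beam 6: φ=90°, α=15°
  d=(0.9659,0.2588)  start (7,1)  tX=0.2588 tY=1.1591  stride 1/|dx|=1.0353 1/|dy|=3.8637
    cross x-line → (8,1), t=0.2588 (wall)
  → r_6 = 0.2588
beam 7: φ=135°, α=60°
  d=(0.5000,0.8660)  start (7,1)  tX=0.5000 tY=0.3464  stride 1/|dx|=2.0000 1/|dy|=1.1547
    cross y-line → (7,2), t=0.3464 (wall)
  → r_7 = 0.3464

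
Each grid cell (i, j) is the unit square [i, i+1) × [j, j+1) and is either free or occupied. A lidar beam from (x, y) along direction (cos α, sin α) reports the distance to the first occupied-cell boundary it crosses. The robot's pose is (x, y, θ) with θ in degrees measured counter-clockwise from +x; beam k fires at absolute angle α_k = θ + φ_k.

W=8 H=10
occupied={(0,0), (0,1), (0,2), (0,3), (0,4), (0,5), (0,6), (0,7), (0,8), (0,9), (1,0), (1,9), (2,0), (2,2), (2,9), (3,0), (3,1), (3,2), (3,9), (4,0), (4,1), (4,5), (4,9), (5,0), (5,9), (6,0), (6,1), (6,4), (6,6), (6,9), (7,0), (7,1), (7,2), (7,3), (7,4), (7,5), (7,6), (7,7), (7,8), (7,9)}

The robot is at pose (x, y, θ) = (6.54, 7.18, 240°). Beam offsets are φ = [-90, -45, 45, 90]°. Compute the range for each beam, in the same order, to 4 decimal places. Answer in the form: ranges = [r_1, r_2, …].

beam 1: φ=-90°, α=150°
  dir = (cos 150°, sin 150°) = (-0.8660, 0.5000); from cell (6,7)
  next x-line at t=0.6235, next y-line at t=1.6400; Δt_x=1.1547, Δt_y=2.0000
    x: enter (5,7) at t=0.6235
    y: enter (5,8) at t=1.6400
    x: enter (4,8) at t=1.7782
    x: enter (3,8) at t=2.9329
    y: enter (3,9) at t=3.6400 ← occupied
  → r_1 = 3.6400
beam 2: φ=-45°, α=195°
  dir = (cos 195°, sin 195°) = (-0.9659, -0.2588); from cell (6,7)
  next x-line at t=0.5590, next y-line at t=0.6955; Δt_x=1.0353, Δt_y=3.8637
    x: enter (5,7) at t=0.5590
    y: enter (5,6) at t=0.6955
    x: enter (4,6) at t=1.5943
    x: enter (3,6) at t=2.6296
    x: enter (2,6) at t=3.6649
    y: enter (2,5) at t=4.5592
    x: enter (1,5) at t=4.7002
    x: enter (0,5) at t=5.7354 ← occupied
  → r_2 = 5.7354
beam 3: φ=45°, α=285°
  dir = (cos 285°, sin 285°) = (0.2588, -0.9659); from cell (6,7)
  next x-line at t=1.7773, next y-line at t=0.1863; Δt_x=3.8637, Δt_y=1.0353
    y: enter (6,6) at t=0.1863 ← occupied
  → r_3 = 0.1863
beam 4: φ=90°, α=330°
  dir = (cos 330°, sin 330°) = (0.8660, -0.5000); from cell (6,7)
  next x-line at t=0.5312, next y-line at t=0.3600; Δt_x=1.1547, Δt_y=2.0000
    y: enter (6,6) at t=0.3600 ← occupied
  → r_4 = 0.3600

ranges = [3.6400, 5.7354, 0.1863, 0.3600]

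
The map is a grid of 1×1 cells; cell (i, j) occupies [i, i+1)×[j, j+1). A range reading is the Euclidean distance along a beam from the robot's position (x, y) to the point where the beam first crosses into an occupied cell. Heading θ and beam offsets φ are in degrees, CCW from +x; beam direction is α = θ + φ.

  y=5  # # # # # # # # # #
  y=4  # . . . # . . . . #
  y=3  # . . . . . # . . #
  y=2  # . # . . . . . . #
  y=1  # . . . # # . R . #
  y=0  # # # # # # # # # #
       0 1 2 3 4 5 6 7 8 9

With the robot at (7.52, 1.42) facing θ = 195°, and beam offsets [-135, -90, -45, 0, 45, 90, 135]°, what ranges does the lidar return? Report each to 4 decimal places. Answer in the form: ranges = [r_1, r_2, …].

beam 1: φ=-135°, α=60°
  direction (0.5000, 0.8660); cell (7,1); t to first gridline: x 0.9600, y 0.6697 (then +2.0000 / +1.1547)
    (7,2) via y @ 0.6697
    (8,2) via x @ 0.9600
    (8,3) via y @ 1.8244
    (9,3) via x @ 2.9600  # hit
  → r_1 = 2.9600
beam 2: φ=-90°, α=105°
  direction (-0.2588, 0.9659); cell (7,1); t to first gridline: x 2.0091, y 0.6005 (then +3.8637 / +1.0353)
    (7,2) via y @ 0.6005
    (7,3) via y @ 1.6357
    (6,3) via x @ 2.0091  # hit
  → r_2 = 2.0091
beam 3: φ=-45°, α=150°
  direction (-0.8660, 0.5000); cell (7,1); t to first gridline: x 0.6004, y 1.1600 (then +1.1547 / +2.0000)
    (6,1) via x @ 0.6004
    (6,2) via y @ 1.1600
    (5,2) via x @ 1.7551
    (4,2) via x @ 2.9098
    (4,3) via y @ 3.1600
    (3,3) via x @ 4.0645
    (3,4) via y @ 5.1600
    (2,4) via x @ 5.2192
    (1,4) via x @ 6.3739
    (1,5) via y @ 7.1600  # hit
  → r_3 = 7.1600
beam 4: φ=0°, α=195°
  direction (-0.9659, -0.2588); cell (7,1); t to first gridline: x 0.5383, y 1.6228 (then +1.0353 / +3.8637)
    (6,1) via x @ 0.5383
    (5,1) via x @ 1.5736  # hit
  → r_4 = 1.5736
beam 5: φ=45°, α=240°
  direction (-0.5000, -0.8660); cell (7,1); t to first gridline: x 1.0400, y 0.4850 (then +2.0000 / +1.1547)
    (7,0) via y @ 0.4850  # hit
  → r_5 = 0.4850
beam 6: φ=90°, α=285°
  direction (0.2588, -0.9659); cell (7,1); t to first gridline: x 1.8546, y 0.4348 (then +3.8637 / +1.0353)
    (7,0) via y @ 0.4348  # hit
  → r_6 = 0.4348
beam 7: φ=135°, α=330°
  direction (0.8660, -0.5000); cell (7,1); t to first gridline: x 0.5543, y 0.8400 (then +1.1547 / +2.0000)
    (8,1) via x @ 0.5543
    (8,0) via y @ 0.8400  # hit
  → r_7 = 0.8400

ranges = [2.9600, 2.0091, 7.1600, 1.5736, 0.4850, 0.4348, 0.8400]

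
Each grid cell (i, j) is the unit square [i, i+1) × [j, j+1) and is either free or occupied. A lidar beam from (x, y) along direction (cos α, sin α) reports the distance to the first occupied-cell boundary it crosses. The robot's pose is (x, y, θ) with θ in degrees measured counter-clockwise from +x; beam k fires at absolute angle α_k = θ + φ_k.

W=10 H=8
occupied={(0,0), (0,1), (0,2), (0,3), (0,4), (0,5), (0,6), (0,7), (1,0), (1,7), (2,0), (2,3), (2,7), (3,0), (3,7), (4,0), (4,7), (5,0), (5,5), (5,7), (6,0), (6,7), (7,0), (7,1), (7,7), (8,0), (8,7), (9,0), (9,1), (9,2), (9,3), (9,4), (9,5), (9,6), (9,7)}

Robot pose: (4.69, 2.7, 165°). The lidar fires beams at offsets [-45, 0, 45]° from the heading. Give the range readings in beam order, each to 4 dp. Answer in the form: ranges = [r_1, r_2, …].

ranges = [4.9652, 1.7496, 3.4000]

beam 1: φ=-45°, α=120°
  direction (-0.5000, 0.8660); cell (4,2); t to first gridline: x 1.3800, y 0.3464 (then +2.0000 / +1.1547)
    (4,3) via y @ 0.3464
    (3,3) via x @ 1.3800
    (3,4) via y @ 1.5011
    (3,5) via y @ 2.6558
    (2,5) via x @ 3.3800
    (2,6) via y @ 3.8105
    (2,7) via y @ 4.9652  # hit
  → r_1 = 4.9652
beam 2: φ=0°, α=165°
  direction (-0.9659, 0.2588); cell (4,2); t to first gridline: x 0.7143, y 1.1591 (then +1.0353 / +3.8637)
    (3,2) via x @ 0.7143
    (3,3) via y @ 1.1591
    (2,3) via x @ 1.7496  # hit
  → r_2 = 1.7496
beam 3: φ=45°, α=210°
  direction (-0.8660, -0.5000); cell (4,2); t to first gridline: x 0.7967, y 1.4000 (then +1.1547 / +2.0000)
    (3,2) via x @ 0.7967
    (3,1) via y @ 1.4000
    (2,1) via x @ 1.9514
    (1,1) via x @ 3.1061
    (1,0) via y @ 3.4000  # hit
  → r_3 = 3.4000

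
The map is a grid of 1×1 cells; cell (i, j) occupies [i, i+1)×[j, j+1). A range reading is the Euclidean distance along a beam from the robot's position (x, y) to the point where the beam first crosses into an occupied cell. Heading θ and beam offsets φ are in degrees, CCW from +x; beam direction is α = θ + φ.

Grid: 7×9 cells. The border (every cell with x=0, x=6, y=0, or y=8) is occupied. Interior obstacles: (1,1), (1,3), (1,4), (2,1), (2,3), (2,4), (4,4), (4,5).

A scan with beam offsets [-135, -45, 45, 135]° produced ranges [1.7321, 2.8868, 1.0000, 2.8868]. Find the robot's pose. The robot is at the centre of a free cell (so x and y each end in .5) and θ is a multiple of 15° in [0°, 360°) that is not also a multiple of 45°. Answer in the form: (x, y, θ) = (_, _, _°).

(x, y, θ) = (3.5, 6.5, 255°)

Enumerate (i+0.5, j+0.5, θ) over the 27 free cells and 16 admissible headings. For each, cast all 4 beams and compare to the given ranges.
  (1.5, 7.5, 165°): beam 1 = 1.0000 ≠ 1.7321 ✗
  (4.5, 7.5, 15°): beam 1 = 3.0000 ≠ 1.7321 ✗
  (5.5, 1.5, 120°): beam 1 = 0.5176 ≠ 1.7321 ✗
  (2.5, 7.5, 165°): beam 1 = 1.0000 ≠ 1.7321 ✗
  …
  (3.5, 6.5, 255°): r_1=1.7321, r_2=2.8868, r_3=1.0000, r_4=2.8868 — all match ✓
Unique over the lattice → pose = (3.5, 6.5, 255°).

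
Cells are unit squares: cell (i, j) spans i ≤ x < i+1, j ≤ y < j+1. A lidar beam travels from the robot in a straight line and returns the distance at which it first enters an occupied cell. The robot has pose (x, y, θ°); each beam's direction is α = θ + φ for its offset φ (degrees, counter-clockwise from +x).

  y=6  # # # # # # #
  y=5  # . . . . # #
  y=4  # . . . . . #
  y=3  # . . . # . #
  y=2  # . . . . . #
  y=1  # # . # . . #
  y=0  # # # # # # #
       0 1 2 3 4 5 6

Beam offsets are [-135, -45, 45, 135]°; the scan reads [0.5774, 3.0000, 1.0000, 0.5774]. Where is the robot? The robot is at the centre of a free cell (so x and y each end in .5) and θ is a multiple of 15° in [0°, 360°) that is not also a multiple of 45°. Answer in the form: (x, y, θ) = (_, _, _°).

(x, y, θ) = (5.5, 4.5, 195°)

Candidates: 21 free-cell centres × 16 headings = 336 poses. Raycast each; keep the one whose scan matches to 4 dp.
  (4.5, 2.5, 75°): beam 1 = 1.7321 ≠ 0.5774 ✗
  (1.5, 5.5, 300°): beam 1 = 0.5176 ≠ 0.5774 ✗
  (5.5, 3.5, 30°): beam 1 = 2.5882 ≠ 0.5774 ✗
  (1.5, 3.5, 300°): beam 1 = 0.5176 ≠ 0.5774 ✗
  …
  (5.5, 4.5, 195°): r_1=0.5774, r_2=3.0000, r_3=1.0000, r_4=0.5774 — all match ✓
Only this pose fits every beam.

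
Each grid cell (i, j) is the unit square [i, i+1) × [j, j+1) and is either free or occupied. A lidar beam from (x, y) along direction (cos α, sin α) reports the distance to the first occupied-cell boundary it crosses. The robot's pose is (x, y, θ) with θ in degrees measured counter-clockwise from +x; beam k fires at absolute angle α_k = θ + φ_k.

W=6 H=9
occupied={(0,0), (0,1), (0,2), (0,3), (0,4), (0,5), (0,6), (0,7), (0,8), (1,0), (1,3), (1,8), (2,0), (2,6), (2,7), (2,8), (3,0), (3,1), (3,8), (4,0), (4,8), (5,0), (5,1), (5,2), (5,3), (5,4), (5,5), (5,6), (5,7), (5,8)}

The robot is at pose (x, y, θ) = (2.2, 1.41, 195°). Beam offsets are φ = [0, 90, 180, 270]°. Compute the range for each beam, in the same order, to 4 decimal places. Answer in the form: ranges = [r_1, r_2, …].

beam 1: φ=0°, α=195°
  cosα=-0.9659 sinα=-0.2588 | (2,1) | tMaxX 0.2071 tMaxY 1.5841 | tΔX 1.0353 tΔY 3.8637
    t=0.2071 [x] (1,1)
    t=1.2423 [x] (0,1) — stop
  → r_1 = 1.2423
beam 2: φ=90°, α=285°
  cosα=0.2588 sinα=-0.9659 | (2,1) | tMaxX 3.0910 tMaxY 0.4245 | tΔX 3.8637 tΔY 1.0353
    t=0.4245 [y] (2,0) — stop
  → r_2 = 0.4245
beam 3: φ=180°, α=15°
  cosα=0.9659 sinα=0.2588 | (2,1) | tMaxX 0.8282 tMaxY 2.2796 | tΔX 1.0353 tΔY 3.8637
    t=0.8282 [x] (3,1) — stop
  → r_3 = 0.8282
beam 4: φ=270°, α=105°
  cosα=-0.2588 sinα=0.9659 | (2,1) | tMaxX 0.7727 tMaxY 0.6108 | tΔX 3.8637 tΔY 1.0353
    t=0.6108 [y] (2,2)
    t=0.7727 [x] (1,2)
    t=1.6461 [y] (1,3) — stop
  → r_4 = 1.6461

ranges = [1.2423, 0.4245, 0.8282, 1.6461]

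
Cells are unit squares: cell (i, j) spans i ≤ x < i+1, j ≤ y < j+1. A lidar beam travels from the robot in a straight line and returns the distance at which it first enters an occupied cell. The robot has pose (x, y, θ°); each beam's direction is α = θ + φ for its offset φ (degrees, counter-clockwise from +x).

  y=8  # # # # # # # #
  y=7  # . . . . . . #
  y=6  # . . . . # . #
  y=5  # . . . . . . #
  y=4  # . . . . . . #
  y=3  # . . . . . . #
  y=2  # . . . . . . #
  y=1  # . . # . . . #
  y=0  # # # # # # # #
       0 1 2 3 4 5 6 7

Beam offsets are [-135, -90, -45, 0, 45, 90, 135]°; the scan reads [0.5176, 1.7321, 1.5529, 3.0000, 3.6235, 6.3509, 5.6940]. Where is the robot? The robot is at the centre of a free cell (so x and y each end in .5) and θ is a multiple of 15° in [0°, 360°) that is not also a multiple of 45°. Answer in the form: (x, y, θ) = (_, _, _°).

The pose lattice has 40·16 = 640 candidates. Test each by forward raycasting.
  (2.5, 2.5, 15°): beam 1 = 1.7321 ≠ 0.5176 ✗
  (1.5, 6.5, 345°): beam 1 = 0.5774 ≠ 0.5176 ✗
  (3.5, 5.5, 240°): beam 1 = 2.5882 ≠ 0.5176 ✗
  (4.5, 6.5, 330°): beam 1 = 3.6235 ≠ 0.5176 ✗
  …
  (4.5, 6.5, 150°): r_1=0.5176, r_2=1.7321, r_3=1.5529, r_4=3.0000, r_5=3.6235, r_6=6.3509, r_7=5.6940 — all match ✓
Unique over the lattice → pose = (4.5, 6.5, 150°).

(x, y, θ) = (4.5, 6.5, 150°)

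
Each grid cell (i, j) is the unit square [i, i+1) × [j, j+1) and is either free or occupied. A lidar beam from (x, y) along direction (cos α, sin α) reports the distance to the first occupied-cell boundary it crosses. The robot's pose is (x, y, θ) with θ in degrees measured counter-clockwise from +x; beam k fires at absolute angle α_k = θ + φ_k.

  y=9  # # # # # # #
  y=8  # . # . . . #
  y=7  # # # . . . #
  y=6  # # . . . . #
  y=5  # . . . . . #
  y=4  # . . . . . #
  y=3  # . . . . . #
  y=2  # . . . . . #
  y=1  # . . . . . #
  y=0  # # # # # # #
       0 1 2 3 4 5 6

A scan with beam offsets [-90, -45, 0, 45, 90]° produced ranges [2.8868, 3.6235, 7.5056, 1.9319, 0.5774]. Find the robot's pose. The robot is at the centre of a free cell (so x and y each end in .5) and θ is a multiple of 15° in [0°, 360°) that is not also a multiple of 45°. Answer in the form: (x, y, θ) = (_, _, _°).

Enumerate (i+0.5, j+0.5, θ) over the 36 free cells and 16 admissible headings. For each, cast all 5 beams and compare to the given ranges.
  (5.5, 2.5, 150°): beam 1 = 1.0000 ≠ 2.8868 ✗
  (5.5, 7.5, 255°): beam 1 = 2.5882 ≠ 2.8868 ✗
  (2.5, 6.5, 240°): beam 1 = 0.5774 ≠ 2.8868 ✗
  (4.5, 1.5, 105°): beam 1 = 1.5529 ≠ 2.8868 ✗
  …
  (5.5, 7.5, 240°): r_1=2.8868, r_2=3.6235, r_3=7.5056, r_4=1.9319, r_5=0.5774 — all match ✓
Only this pose fits every beam.

(x, y, θ) = (5.5, 7.5, 240°)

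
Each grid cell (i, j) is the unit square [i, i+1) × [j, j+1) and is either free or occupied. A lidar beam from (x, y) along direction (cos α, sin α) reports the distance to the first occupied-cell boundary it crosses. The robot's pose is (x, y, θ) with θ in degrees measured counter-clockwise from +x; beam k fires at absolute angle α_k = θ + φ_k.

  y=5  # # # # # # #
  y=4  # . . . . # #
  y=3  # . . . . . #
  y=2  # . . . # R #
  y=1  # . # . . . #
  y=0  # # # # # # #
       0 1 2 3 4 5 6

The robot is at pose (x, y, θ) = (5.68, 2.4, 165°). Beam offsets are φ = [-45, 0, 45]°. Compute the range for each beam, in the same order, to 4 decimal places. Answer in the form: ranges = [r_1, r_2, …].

ranges = [3.0022, 0.7040, 0.7852]

beam 1: φ=-45°, α=120°
  d=(-0.5000,0.8660)  start (5,2)  tX=1.3600 tY=0.6928  stride 1/|dx|=2.0000 1/|dy|=1.1547
    cross y-line → (5,3), t=0.6928
    cross x-line → (4,3), t=1.3600
    cross y-line → (4,4), t=1.8475
    cross y-line → (4,5), t=3.0022 (wall)
  → r_1 = 3.0022
beam 2: φ=0°, α=165°
  d=(-0.9659,0.2588)  start (5,2)  tX=0.7040 tY=2.3182  stride 1/|dx|=1.0353 1/|dy|=3.8637
    cross x-line → (4,2), t=0.7040 (wall)
  → r_2 = 0.7040
beam 3: φ=45°, α=210°
  d=(-0.8660,-0.5000)  start (5,2)  tX=0.7852 tY=0.8000  stride 1/|dx|=1.1547 1/|dy|=2.0000
    cross x-line → (4,2), t=0.7852 (wall)
  → r_3 = 0.7852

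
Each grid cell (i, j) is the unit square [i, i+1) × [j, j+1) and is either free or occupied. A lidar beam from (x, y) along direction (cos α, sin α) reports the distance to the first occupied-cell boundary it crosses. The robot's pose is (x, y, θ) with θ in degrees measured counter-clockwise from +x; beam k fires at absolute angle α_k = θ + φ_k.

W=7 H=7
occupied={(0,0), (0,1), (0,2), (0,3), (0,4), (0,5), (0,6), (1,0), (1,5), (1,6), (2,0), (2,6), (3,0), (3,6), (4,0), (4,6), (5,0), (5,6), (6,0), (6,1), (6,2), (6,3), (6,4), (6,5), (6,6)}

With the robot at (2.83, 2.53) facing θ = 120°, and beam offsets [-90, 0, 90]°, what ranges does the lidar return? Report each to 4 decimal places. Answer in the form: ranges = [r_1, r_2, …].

beam 1: φ=-90°, α=30°
  direction (0.8660, 0.5000); cell (2,2); t to first gridline: x 0.1963, y 0.9400 (then +1.1547 / +2.0000)
    (3,2) via x @ 0.1963
    (3,3) via y @ 0.9400
    (4,3) via x @ 1.3510
    (5,3) via x @ 2.5057
    (5,4) via y @ 2.9400
    (6,4) via x @ 3.6604  # hit
  → r_1 = 3.6604
beam 2: φ=0°, α=120°
  direction (-0.5000, 0.8660); cell (2,2); t to first gridline: x 1.6600, y 0.5427 (then +2.0000 / +1.1547)
    (2,3) via y @ 0.5427
    (1,3) via x @ 1.6600
    (1,4) via y @ 1.6974
    (1,5) via y @ 2.8521  # hit
  → r_2 = 2.8521
beam 3: φ=90°, α=210°
  direction (-0.8660, -0.5000); cell (2,2); t to first gridline: x 0.9584, y 1.0600 (then +1.1547 / +2.0000)
    (1,2) via x @ 0.9584
    (1,1) via y @ 1.0600
    (0,1) via x @ 2.1131  # hit
  → r_3 = 2.1131

ranges = [3.6604, 2.8521, 2.1131]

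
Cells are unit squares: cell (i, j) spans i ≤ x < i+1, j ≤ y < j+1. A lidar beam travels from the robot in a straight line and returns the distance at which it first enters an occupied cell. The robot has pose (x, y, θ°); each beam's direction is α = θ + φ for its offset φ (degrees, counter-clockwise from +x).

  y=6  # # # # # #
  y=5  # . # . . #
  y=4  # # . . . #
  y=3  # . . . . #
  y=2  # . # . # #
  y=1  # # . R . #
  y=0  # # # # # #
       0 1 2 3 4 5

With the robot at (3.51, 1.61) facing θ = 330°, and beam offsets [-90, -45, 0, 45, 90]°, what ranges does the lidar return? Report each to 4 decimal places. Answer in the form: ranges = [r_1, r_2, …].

ranges = [0.7044, 0.6315, 1.2200, 1.5068, 0.9800]

beam 1: φ=-90°, α=240°
  cosα=-0.5000 sinα=-0.8660 | (3,1) | tMaxX 1.0200 tMaxY 0.7044 | tΔX 2.0000 tΔY 1.1547
    t=0.7044 [y] (3,0) — stop
  → r_1 = 0.7044
beam 2: φ=-45°, α=285°
  cosα=0.2588 sinα=-0.9659 | (3,1) | tMaxX 1.8932 tMaxY 0.6315 | tΔX 3.8637 tΔY 1.0353
    t=0.6315 [y] (3,0) — stop
  → r_2 = 0.6315
beam 3: φ=0°, α=330°
  cosα=0.8660 sinα=-0.5000 | (3,1) | tMaxX 0.5658 tMaxY 1.2200 | tΔX 1.1547 tΔY 2.0000
    t=0.5658 [x] (4,1)
    t=1.2200 [y] (4,0) — stop
  → r_3 = 1.2200
beam 4: φ=45°, α=15°
  cosα=0.9659 sinα=0.2588 | (3,1) | tMaxX 0.5073 tMaxY 1.5068 | tΔX 1.0353 tΔY 3.8637
    t=0.5073 [x] (4,1)
    t=1.5068 [y] (4,2) — stop
  → r_4 = 1.5068
beam 5: φ=90°, α=60°
  cosα=0.5000 sinα=0.8660 | (3,1) | tMaxX 0.9800 tMaxY 0.4503 | tΔX 2.0000 tΔY 1.1547
    t=0.4503 [y] (3,2)
    t=0.9800 [x] (4,2) — stop
  → r_5 = 0.9800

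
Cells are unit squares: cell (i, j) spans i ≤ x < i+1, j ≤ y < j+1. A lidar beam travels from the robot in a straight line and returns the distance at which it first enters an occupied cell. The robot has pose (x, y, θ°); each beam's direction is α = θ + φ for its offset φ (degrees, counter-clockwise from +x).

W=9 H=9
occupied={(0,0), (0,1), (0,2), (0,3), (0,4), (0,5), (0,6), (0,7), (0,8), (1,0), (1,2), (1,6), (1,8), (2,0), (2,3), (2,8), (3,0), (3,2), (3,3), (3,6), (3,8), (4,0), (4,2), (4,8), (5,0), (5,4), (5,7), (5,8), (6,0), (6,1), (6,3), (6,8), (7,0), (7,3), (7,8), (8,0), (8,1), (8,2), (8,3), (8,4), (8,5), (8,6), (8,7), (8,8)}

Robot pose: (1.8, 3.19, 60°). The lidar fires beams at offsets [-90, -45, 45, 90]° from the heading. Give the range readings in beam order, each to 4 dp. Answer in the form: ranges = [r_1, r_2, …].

beam 1: φ=-90°, α=330°
  dir = (cos 330°, sin 330°) = (0.8660, -0.5000); from cell (1,3)
  next x-line at t=0.2309, next y-line at t=0.3800; Δt_x=1.1547, Δt_y=2.0000
    x: enter (2,3) at t=0.2309 ← occupied
  → r_1 = 0.2309
beam 2: φ=-45°, α=15°
  dir = (cos 15°, sin 15°) = (0.9659, 0.2588); from cell (1,3)
  next x-line at t=0.2071, next y-line at t=3.1296; Δt_x=1.0353, Δt_y=3.8637
    x: enter (2,3) at t=0.2071 ← occupied
  → r_2 = 0.2071
beam 3: φ=45°, α=105°
  dir = (cos 105°, sin 105°) = (-0.2588, 0.9659); from cell (1,3)
  next x-line at t=3.0910, next y-line at t=0.8386; Δt_x=3.8637, Δt_y=1.0353
    y: enter (1,4) at t=0.8386
    y: enter (1,5) at t=1.8738
    y: enter (1,6) at t=2.9091 ← occupied
  → r_3 = 2.9091
beam 4: φ=90°, α=150°
  dir = (cos 150°, sin 150°) = (-0.8660, 0.5000); from cell (1,3)
  next x-line at t=0.9238, next y-line at t=1.6200; Δt_x=1.1547, Δt_y=2.0000
    x: enter (0,3) at t=0.9238 ← occupied
  → r_4 = 0.9238

ranges = [0.2309, 0.2071, 2.9091, 0.9238]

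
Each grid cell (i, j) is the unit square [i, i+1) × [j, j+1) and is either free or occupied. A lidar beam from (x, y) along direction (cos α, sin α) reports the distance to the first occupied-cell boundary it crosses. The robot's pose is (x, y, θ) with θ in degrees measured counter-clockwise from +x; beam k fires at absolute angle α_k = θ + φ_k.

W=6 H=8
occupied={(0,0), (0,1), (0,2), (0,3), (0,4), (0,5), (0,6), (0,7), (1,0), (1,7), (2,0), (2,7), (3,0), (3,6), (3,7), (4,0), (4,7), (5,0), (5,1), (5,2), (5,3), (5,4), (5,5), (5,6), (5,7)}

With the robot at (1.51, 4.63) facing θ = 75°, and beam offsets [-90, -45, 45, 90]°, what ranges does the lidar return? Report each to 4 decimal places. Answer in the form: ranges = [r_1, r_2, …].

ranges = [3.6131, 2.7400, 1.0200, 0.5280]

beam 1: φ=-90°, α=345°
  cosα=0.9659 sinα=-0.2588 | (1,4) | tMaxX 0.5073 tMaxY 2.4341 | tΔX 1.0353 tΔY 3.8637
    t=0.5073 [x] (2,4)
    t=1.5426 [x] (3,4)
    t=2.4341 [y] (3,3)
    t=2.5778 [x] (4,3)
    t=3.6131 [x] (5,3) — stop
  → r_1 = 3.6131
beam 2: φ=-45°, α=30°
  cosα=0.8660 sinα=0.5000 | (1,4) | tMaxX 0.5658 tMaxY 0.7400 | tΔX 1.1547 tΔY 2.0000
    t=0.5658 [x] (2,4)
    t=0.7400 [y] (2,5)
    t=1.7205 [x] (3,5)
    t=2.7400 [y] (3,6) — stop
  → r_2 = 2.7400
beam 3: φ=45°, α=120°
  cosα=-0.5000 sinα=0.8660 | (1,4) | tMaxX 1.0200 tMaxY 0.4272 | tΔX 2.0000 tΔY 1.1547
    t=0.4272 [y] (1,5)
    t=1.0200 [x] (0,5) — stop
  → r_3 = 1.0200
beam 4: φ=90°, α=165°
  cosα=-0.9659 sinα=0.2588 | (1,4) | tMaxX 0.5280 tMaxY 1.4296 | tΔX 1.0353 tΔY 3.8637
    t=0.5280 [x] (0,4) — stop
  → r_4 = 0.5280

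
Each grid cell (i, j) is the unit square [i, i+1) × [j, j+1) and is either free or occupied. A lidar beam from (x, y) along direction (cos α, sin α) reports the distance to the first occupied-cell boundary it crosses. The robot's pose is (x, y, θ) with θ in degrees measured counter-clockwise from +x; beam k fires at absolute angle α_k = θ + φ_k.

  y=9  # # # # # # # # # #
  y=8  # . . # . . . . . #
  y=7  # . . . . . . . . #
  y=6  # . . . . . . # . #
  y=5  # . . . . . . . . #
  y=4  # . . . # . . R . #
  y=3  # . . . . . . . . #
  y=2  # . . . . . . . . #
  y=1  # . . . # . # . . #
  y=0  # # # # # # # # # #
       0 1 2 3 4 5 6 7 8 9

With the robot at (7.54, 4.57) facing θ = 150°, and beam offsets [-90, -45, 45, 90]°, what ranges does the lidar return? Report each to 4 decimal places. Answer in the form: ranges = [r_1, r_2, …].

beam 1: φ=-90°, α=60°
  dir = (cos 60°, sin 60°) = (0.5000, 0.8660); from cell (7,4)
  next x-line at t=0.9200, next y-line at t=0.4965; Δt_x=2.0000, Δt_y=1.1547
    y: enter (7,5) at t=0.4965
    x: enter (8,5) at t=0.9200
    y: enter (8,6) at t=1.6512
    y: enter (8,7) at t=2.8059
    x: enter (9,7) at t=2.9200 ← occupied
  → r_1 = 2.9200
beam 2: φ=-45°, α=105°
  dir = (cos 105°, sin 105°) = (-0.2588, 0.9659); from cell (7,4)
  next x-line at t=2.0864, next y-line at t=0.4452; Δt_x=3.8637, Δt_y=1.0353
    y: enter (7,5) at t=0.4452
    y: enter (7,6) at t=1.4804 ← occupied
  → r_2 = 1.4804
beam 3: φ=45°, α=195°
  dir = (cos 195°, sin 195°) = (-0.9659, -0.2588); from cell (7,4)
  next x-line at t=0.5590, next y-line at t=2.2023; Δt_x=1.0353, Δt_y=3.8637
    x: enter (6,4) at t=0.5590
    x: enter (5,4) at t=1.5943
    y: enter (5,3) at t=2.2023
    x: enter (4,3) at t=2.6296
    x: enter (3,3) at t=3.6649
    x: enter (2,3) at t=4.7002
    x: enter (1,3) at t=5.7354
    y: enter (1,2) at t=6.0660
    x: enter (0,2) at t=6.7707 ← occupied
  → r_3 = 6.7707
beam 4: φ=90°, α=240°
  dir = (cos 240°, sin 240°) = (-0.5000, -0.8660); from cell (7,4)
  next x-line at t=1.0800, next y-line at t=0.6582; Δt_x=2.0000, Δt_y=1.1547
    y: enter (7,3) at t=0.6582
    x: enter (6,3) at t=1.0800
    y: enter (6,2) at t=1.8129
    y: enter (6,1) at t=2.9676 ← occupied
  → r_4 = 2.9676

ranges = [2.9200, 1.4804, 6.7707, 2.9676]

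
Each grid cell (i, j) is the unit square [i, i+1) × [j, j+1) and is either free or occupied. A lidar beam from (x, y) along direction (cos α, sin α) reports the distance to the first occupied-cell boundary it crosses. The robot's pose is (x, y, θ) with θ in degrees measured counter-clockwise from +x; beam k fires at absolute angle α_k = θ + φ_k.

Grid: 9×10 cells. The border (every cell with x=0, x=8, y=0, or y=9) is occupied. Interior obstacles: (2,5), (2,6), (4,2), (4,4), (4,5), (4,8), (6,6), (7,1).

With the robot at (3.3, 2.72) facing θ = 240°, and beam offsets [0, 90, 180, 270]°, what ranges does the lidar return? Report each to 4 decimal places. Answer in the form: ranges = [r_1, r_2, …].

beam 1: φ=0°, α=240°
  direction (-0.5000, -0.8660); cell (3,2); t to first gridline: x 0.6000, y 0.8314 (then +2.0000 / +1.1547)
    (2,2) via x @ 0.6000
    (2,1) via y @ 0.8314
    (2,0) via y @ 1.9861  # hit
  → r_1 = 1.9861
beam 2: φ=90°, α=330°
  direction (0.8660, -0.5000); cell (3,2); t to first gridline: x 0.8083, y 1.4400 (then +1.1547 / +2.0000)
    (4,2) via x @ 0.8083  # hit
  → r_2 = 0.8083
beam 3: φ=180°, α=60°
  direction (0.5000, 0.8660); cell (3,2); t to first gridline: x 1.4000, y 0.3233 (then +2.0000 / +1.1547)
    (3,3) via y @ 0.3233
    (4,3) via x @ 1.4000
    (4,4) via y @ 1.4780  # hit
  → r_3 = 1.4780
beam 4: φ=270°, α=150°
  direction (-0.8660, 0.5000); cell (3,2); t to first gridline: x 0.3464, y 0.5600 (then +1.1547 / +2.0000)
    (2,2) via x @ 0.3464
    (2,3) via y @ 0.5600
    (1,3) via x @ 1.5011
    (1,4) via y @ 2.5600
    (0,4) via x @ 2.6558  # hit
  → r_4 = 2.6558

ranges = [1.9861, 0.8083, 1.4780, 2.6558]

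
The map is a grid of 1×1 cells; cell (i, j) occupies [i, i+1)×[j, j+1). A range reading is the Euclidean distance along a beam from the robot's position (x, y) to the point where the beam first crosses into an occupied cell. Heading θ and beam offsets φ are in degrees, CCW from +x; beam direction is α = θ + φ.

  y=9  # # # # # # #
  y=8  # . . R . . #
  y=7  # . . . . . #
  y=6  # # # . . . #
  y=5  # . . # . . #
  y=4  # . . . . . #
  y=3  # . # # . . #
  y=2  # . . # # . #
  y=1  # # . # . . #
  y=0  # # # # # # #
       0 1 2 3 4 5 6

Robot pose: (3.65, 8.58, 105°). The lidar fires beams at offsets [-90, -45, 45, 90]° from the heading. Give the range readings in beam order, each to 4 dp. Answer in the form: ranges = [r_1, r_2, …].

beam 1: φ=-90°, α=15°
  cosα=0.9659 sinα=0.2588 | (3,8) | tMaxX 0.3623 tMaxY 1.6228 | tΔX 1.0353 tΔY 3.8637
    t=0.3623 [x] (4,8)
    t=1.3976 [x] (5,8)
    t=1.6228 [y] (5,9) — stop
  → r_1 = 1.6228
beam 2: φ=-45°, α=60°
  cosα=0.5000 sinα=0.8660 | (3,8) | tMaxX 0.7000 tMaxY 0.4850 | tΔX 2.0000 tΔY 1.1547
    t=0.4850 [y] (3,9) — stop
  → r_2 = 0.4850
beam 3: φ=45°, α=150°
  cosα=-0.8660 sinα=0.5000 | (3,8) | tMaxX 0.7506 tMaxY 0.8400 | tΔX 1.1547 tΔY 2.0000
    t=0.7506 [x] (2,8)
    t=0.8400 [y] (2,9) — stop
  → r_3 = 0.8400
beam 4: φ=90°, α=195°
  cosα=-0.9659 sinα=-0.2588 | (3,8) | tMaxX 0.6729 tMaxY 2.2409 | tΔX 1.0353 tΔY 3.8637
    t=0.6729 [x] (2,8)
    t=1.7082 [x] (1,8)
    t=2.2409 [y] (1,7)
    t=2.7435 [x] (0,7) — stop
  → r_4 = 2.7435

ranges = [1.6228, 0.4850, 0.8400, 2.7435]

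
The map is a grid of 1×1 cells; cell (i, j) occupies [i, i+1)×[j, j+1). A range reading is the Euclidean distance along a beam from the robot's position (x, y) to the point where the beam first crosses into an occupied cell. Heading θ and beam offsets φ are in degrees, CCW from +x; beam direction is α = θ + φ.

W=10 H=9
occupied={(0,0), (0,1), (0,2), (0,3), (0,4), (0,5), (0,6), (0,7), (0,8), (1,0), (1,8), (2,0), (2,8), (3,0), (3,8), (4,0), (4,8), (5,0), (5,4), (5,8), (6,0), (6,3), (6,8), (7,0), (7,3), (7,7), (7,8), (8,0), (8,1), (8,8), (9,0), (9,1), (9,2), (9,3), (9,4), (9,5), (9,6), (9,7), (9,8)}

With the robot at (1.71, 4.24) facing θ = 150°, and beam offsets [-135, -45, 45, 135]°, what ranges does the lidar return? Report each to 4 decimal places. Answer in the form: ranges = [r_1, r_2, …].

beam 1: φ=-135°, α=15°
  direction (0.9659, 0.2588); cell (1,4); t to first gridline: x 0.3002, y 2.9364 (then +1.0353 / +3.8637)
    (2,4) via x @ 0.3002
    (3,4) via x @ 1.3355
    (4,4) via x @ 2.3708
    (4,5) via y @ 2.9364
    (5,5) via x @ 3.4061
    (6,5) via x @ 4.4413
    (7,5) via x @ 5.4766
    (8,5) via x @ 6.5119
    (8,6) via y @ 6.8001
    (9,6) via x @ 7.5472  # hit
  → r_1 = 7.5472
beam 2: φ=-45°, α=105°
  direction (-0.2588, 0.9659); cell (1,4); t to first gridline: x 2.7432, y 0.7868 (then +3.8637 / +1.0353)
    (1,5) via y @ 0.7868
    (1,6) via y @ 1.8221
    (0,6) via x @ 2.7432  # hit
  → r_2 = 2.7432
beam 3: φ=45°, α=195°
  direction (-0.9659, -0.2588); cell (1,4); t to first gridline: x 0.7350, y 0.9273 (then +1.0353 / +3.8637)
    (0,4) via x @ 0.7350  # hit
  → r_3 = 0.7350
beam 4: φ=135°, α=285°
  direction (0.2588, -0.9659); cell (1,4); t to first gridline: x 1.1205, y 0.2485 (then +3.8637 / +1.0353)
    (1,3) via y @ 0.2485
    (2,3) via x @ 1.1205
    (2,2) via y @ 1.2837
    (2,1) via y @ 2.3190
    (2,0) via y @ 3.3543  # hit
  → r_4 = 3.3543

ranges = [7.5472, 2.7432, 0.7350, 3.3543]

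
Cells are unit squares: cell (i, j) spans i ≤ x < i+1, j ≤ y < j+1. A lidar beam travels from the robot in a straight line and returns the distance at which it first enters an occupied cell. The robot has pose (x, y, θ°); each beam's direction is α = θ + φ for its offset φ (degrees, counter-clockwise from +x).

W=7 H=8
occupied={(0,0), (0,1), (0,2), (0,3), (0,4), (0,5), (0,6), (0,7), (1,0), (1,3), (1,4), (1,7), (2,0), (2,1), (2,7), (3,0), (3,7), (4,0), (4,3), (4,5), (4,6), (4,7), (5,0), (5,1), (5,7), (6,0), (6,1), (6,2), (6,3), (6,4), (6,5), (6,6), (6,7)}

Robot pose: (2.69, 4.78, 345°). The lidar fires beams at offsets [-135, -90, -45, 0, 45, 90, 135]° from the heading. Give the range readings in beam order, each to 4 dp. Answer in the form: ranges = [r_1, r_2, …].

ranges = [0.7967, 3.9133, 4.3648, 3.4268, 1.5127, 2.2983, 2.5634]

beam 1: φ=-135°, α=210°
  cosα=-0.8660 sinα=-0.5000 | (2,4) | tMaxX 0.7967 tMaxY 1.5600 | tΔX 1.1547 tΔY 2.0000
    t=0.7967 [x] (1,4) — stop
  → r_1 = 0.7967
beam 2: φ=-90°, α=255°
  cosα=-0.2588 sinα=-0.9659 | (2,4) | tMaxX 2.6660 tMaxY 0.8075 | tΔX 3.8637 tΔY 1.0353
    t=0.8075 [y] (2,3)
    t=1.8428 [y] (2,2)
    t=2.6660 [x] (1,2)
    t=2.8781 [y] (1,1)
    t=3.9133 [y] (1,0) — stop
  → r_2 = 3.9133
beam 3: φ=-45°, α=300°
  cosα=0.5000 sinα=-0.8660 | (2,4) | tMaxX 0.6200 tMaxY 0.9007 | tΔX 2.0000 tΔY 1.1547
    t=0.6200 [x] (3,4)
    t=0.9007 [y] (3,3)
    t=2.0554 [y] (3,2)
    t=2.6200 [x] (4,2)
    t=3.2101 [y] (4,1)
    t=4.3648 [y] (4,0) — stop
  → r_3 = 4.3648
beam 4: φ=0°, α=345°
  cosα=0.9659 sinα=-0.2588 | (2,4) | tMaxX 0.3209 tMaxY 3.0137 | tΔX 1.0353 tΔY 3.8637
    t=0.3209 [x] (3,4)
    t=1.3562 [x] (4,4)
    t=2.3915 [x] (5,4)
    t=3.0137 [y] (5,3)
    t=3.4268 [x] (6,3) — stop
  → r_4 = 3.4268
beam 5: φ=45°, α=30°
  cosα=0.8660 sinα=0.5000 | (2,4) | tMaxX 0.3580 tMaxY 0.4400 | tΔX 1.1547 tΔY 2.0000
    t=0.3580 [x] (3,4)
    t=0.4400 [y] (3,5)
    t=1.5127 [x] (4,5) — stop
  → r_5 = 1.5127
beam 6: φ=90°, α=75°
  cosα=0.2588 sinα=0.9659 | (2,4) | tMaxX 1.1977 tMaxY 0.2278 | tΔX 3.8637 tΔY 1.0353
    t=0.2278 [y] (2,5)
    t=1.1977 [x] (3,5)
    t=1.2630 [y] (3,6)
    t=2.2983 [y] (3,7) — stop
  → r_6 = 2.2983
beam 7: φ=135°, α=120°
  cosα=-0.5000 sinα=0.8660 | (2,4) | tMaxX 1.3800 tMaxY 0.2540 | tΔX 2.0000 tΔY 1.1547
    t=0.2540 [y] (2,5)
    t=1.3800 [x] (1,5)
    t=1.4087 [y] (1,6)
    t=2.5634 [y] (1,7) — stop
  → r_7 = 2.5634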